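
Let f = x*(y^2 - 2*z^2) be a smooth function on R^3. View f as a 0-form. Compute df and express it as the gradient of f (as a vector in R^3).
df = (y^2 - 2*z^2) dx + (2*x*y) dy + (-4*x*z) dz; grad f = (y^2 - 2*z^2, 2*x*y, -4*x*z)

For a 0-form f, d f = (∂f/∂x) dx + (∂f/∂y) dy + (∂f/∂z) dz. The components of the vector representation are exactly the entries of grad f in Cartesian coordinates:
  ∂f/∂x = y^2 - 2*z^2
  ∂f/∂y = 2*x*y
  ∂f/∂z = -4*x*z.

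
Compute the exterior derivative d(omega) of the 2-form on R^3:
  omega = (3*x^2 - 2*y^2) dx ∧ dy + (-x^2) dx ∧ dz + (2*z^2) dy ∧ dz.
d(omega) = 0

For a 2-form omega = sum_{i<j} g_{ij} dx_i ∧ dx_j, the exterior derivative is
  d(omega) = sum_{i<j} d(g_{ij}) ∧ dx_i ∧ dx_j = sum_{i<j, k} (∂g_{ij}/∂x_k) dx_k ∧ dx_i ∧ dx_j.
Expand each term, using dx_k ∧ dx_i ∧ dx_j = sgn(permutation) dx_{(a)} ∧ dx_{(b)} ∧ dx_{(c)} with (a < b < c) sorted:

Collecting like 3-forms: d(omega) = 0.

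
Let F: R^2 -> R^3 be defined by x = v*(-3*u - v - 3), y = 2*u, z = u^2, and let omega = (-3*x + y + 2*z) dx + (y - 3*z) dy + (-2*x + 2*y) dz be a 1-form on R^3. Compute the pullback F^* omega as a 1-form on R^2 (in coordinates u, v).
F^* omega = (6*u^2*v + 2*u^2 - 23*u*v^2 + 6*u*v + 4*u - 9*v^3 - 27*v^2) du + (-6*u^3 - 31*u^2*v - 12*u^2 - 27*u*v^2 - 58*u*v - 6*u - 6*v^3 - 27*v^2 - 27*v) dv

Using F^*(f dg) = (f ∘ F) d(g ∘ F), substitute each coordinate x_i by F_i(u, v) in f_i, and replace dx_i by d F_i = (∂F_i/∂u) du + (∂F_i/∂v) dv.
  For the x component: f_1(F) = 2*u^2 + 9*u*v + 2*u + 3*v^2 + 9*v; d F_1 = (-3*v) du + (-3*u - 2*v - 3) dv
  For the y component: f_2(F) = u*(2 - 3*u); d F_2 = (2) du + (0) dv
  For the z component: f_3(F) = 6*u*v + 4*u + 2*v^2 + 6*v; d F_3 = (2*u) du + (0) dv
Combining and collecting du, dv coefficients:
  coeff of du: 6*u^2*v + 2*u^2 - 23*u*v^2 + 6*u*v + 4*u - 9*v^3 - 27*v^2
  coeff of dv: -6*u^3 - 31*u^2*v - 12*u^2 - 27*u*v^2 - 58*u*v - 6*u - 6*v^3 - 27*v^2 - 27*v
F^* omega = (6*u^2*v + 2*u^2 - 23*u*v^2 + 6*u*v + 4*u - 9*v^3 - 27*v^2) du + (-6*u^3 - 31*u^2*v - 12*u^2 - 27*u*v^2 - 58*u*v - 6*u - 6*v^3 - 27*v^2 - 27*v) dv.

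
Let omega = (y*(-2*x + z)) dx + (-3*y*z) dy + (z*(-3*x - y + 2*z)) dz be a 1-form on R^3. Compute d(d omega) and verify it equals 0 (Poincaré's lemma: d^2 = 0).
d(d omega) = 0

Step 1: d omega = sum_{i<j} (∂f_j/∂x_i - ∂f_i/∂x_j) dx_i ∧ dx_j:
  coeff of dx ∧ dy: 2*x - z
  coeff of dx ∧ dz: -y - 3*z
  coeff of dy ∧ dz: 3*y - z
Step 2: Apply d again to each 2-form coefficient. The only possible 3-form in R^3 is dx ∧ dy ∧ dz, with coefficient
  ∂(coeff of dy∧dz)/∂x - ∂(coeff of dx∧dz)/∂y + ∂(coeff of dx∧dy)/∂z
  = ∂/∂x (3*y - z) - ∂/∂y (-y - 3*z) + ∂/∂z (2*x - z).
Each of these terms simplifies to sums of mixed partials that cancel in pairs. The result is 0 (by equality of mixed partials for smooth functions — Schwarz / Clairaut).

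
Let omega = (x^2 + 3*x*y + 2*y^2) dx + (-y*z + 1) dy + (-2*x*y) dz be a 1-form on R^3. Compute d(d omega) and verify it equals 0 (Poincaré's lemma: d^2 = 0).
d(d omega) = 0

Step 1: d omega = sum_{i<j} (∂f_j/∂x_i - ∂f_i/∂x_j) dx_i ∧ dx_j:
  coeff of dx ∧ dy: -3*x - 4*y
  coeff of dx ∧ dz: -2*y
  coeff of dy ∧ dz: -2*x + y
Step 2: Apply d again to each 2-form coefficient. The only possible 3-form in R^3 is dx ∧ dy ∧ dz, with coefficient
  ∂(coeff of dy∧dz)/∂x - ∂(coeff of dx∧dz)/∂y + ∂(coeff of dx∧dy)/∂z
  = ∂/∂x (-2*x + y) - ∂/∂y (-2*y) + ∂/∂z (-3*x - 4*y).
Each of these terms simplifies to sums of mixed partials that cancel in pairs. The result is 0 (by equality of mixed partials for smooth functions — Schwarz / Clairaut).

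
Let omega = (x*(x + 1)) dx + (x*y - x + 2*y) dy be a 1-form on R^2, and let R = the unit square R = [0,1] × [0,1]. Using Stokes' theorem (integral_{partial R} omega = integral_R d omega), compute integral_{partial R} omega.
integral_(partial R) omega = -1/2

Stokes: integral_partial_R omega = integral_R d omega with d omega = (∂Q/∂x - ∂P/∂y) dx ∧ dy.
  ∂Q/∂x = y - 1
  ∂P/∂y = 0
  integrand = ∂Q/∂x - ∂P/∂y = y - 1.
Integrating over R: integral_0^1 integral_0^1 (y - 1) dx dy = -1/2.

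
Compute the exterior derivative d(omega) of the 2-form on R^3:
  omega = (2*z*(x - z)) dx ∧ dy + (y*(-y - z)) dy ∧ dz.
d(omega) = (2*x - 4*z) dx ∧ dy ∧ dz

For a 2-form omega = sum_{i<j} g_{ij} dx_i ∧ dx_j, the exterior derivative is
  d(omega) = sum_{i<j} d(g_{ij}) ∧ dx_i ∧ dx_j = sum_{i<j, k} (∂g_{ij}/∂x_k) dx_k ∧ dx_i ∧ dx_j.
Expand each term, using dx_k ∧ dx_i ∧ dx_j = sgn(permutation) dx_{(a)} ∧ dx_{(b)} ∧ dx_{(c)} with (a < b < c) sorted:
  d(2*z*(x - z)) includes (∂/∂z)(2*z*(x - z)) dz = (2*x - 4*z) dz, which multiplied by dx ∧ dy gives (2*x - 4*z) dx ∧ dy ∧ dz
Collecting like 3-forms: d(omega) = (2*x - 4*z) dx ∧ dy ∧ dz.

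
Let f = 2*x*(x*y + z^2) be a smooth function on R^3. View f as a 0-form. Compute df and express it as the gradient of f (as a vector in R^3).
df = (4*x*y + 2*z^2) dx + (2*x^2) dy + (4*x*z) dz; grad f = (4*x*y + 2*z^2, 2*x^2, 4*x*z)

For a 0-form f, d f = (∂f/∂x) dx + (∂f/∂y) dy + (∂f/∂z) dz. The components of the vector representation are exactly the entries of grad f in Cartesian coordinates:
  ∂f/∂x = 4*x*y + 2*z^2
  ∂f/∂y = 2*x^2
  ∂f/∂z = 4*x*z.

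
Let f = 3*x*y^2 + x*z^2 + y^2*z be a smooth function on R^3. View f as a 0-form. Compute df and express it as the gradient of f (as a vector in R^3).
df = (3*y^2 + z^2) dx + (2*y*(3*x + z)) dy + (2*x*z + y^2) dz; grad f = (3*y^2 + z^2, 2*y*(3*x + z), 2*x*z + y^2)

For a 0-form f, d f = (∂f/∂x) dx + (∂f/∂y) dy + (∂f/∂z) dz. The components of the vector representation are exactly the entries of grad f in Cartesian coordinates:
  ∂f/∂x = 3*y^2 + z^2
  ∂f/∂y = 2*y*(3*x + z)
  ∂f/∂z = 2*x*z + y^2.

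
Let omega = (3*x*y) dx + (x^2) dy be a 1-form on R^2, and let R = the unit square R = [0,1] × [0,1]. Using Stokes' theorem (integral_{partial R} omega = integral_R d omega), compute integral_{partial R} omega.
integral_(partial R) omega = -1/2

Stokes: integral_partial_R omega = integral_R d omega with d omega = (∂Q/∂x - ∂P/∂y) dx ∧ dy.
  ∂Q/∂x = 2*x
  ∂P/∂y = 3*x
  integrand = ∂Q/∂x - ∂P/∂y = -x.
Integrating over R: integral_0^1 integral_0^1 (-x) dx dy = -1/2.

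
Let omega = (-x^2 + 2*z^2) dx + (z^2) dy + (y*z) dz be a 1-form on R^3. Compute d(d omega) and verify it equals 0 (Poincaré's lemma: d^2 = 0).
d(d omega) = 0

Step 1: d omega = sum_{i<j} (∂f_j/∂x_i - ∂f_i/∂x_j) dx_i ∧ dx_j:
  coeff of dx ∧ dy: 0
  coeff of dx ∧ dz: -4*z
  coeff of dy ∧ dz: -z
Step 2: Apply d again to each 2-form coefficient. The only possible 3-form in R^3 is dx ∧ dy ∧ dz, with coefficient
  ∂(coeff of dy∧dz)/∂x - ∂(coeff of dx∧dz)/∂y + ∂(coeff of dx∧dy)/∂z
  = ∂/∂x (-z) - ∂/∂y (-4*z) + ∂/∂z (0).
Each of these terms simplifies to sums of mixed partials that cancel in pairs. The result is 0 (by equality of mixed partials for smooth functions — Schwarz / Clairaut).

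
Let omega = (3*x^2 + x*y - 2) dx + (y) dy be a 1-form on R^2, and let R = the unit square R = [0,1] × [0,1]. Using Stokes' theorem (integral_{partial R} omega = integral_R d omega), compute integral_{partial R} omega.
integral_(partial R) omega = -1/2

Stokes: integral_partial_R omega = integral_R d omega with d omega = (∂Q/∂x - ∂P/∂y) dx ∧ dy.
  ∂Q/∂x = 0
  ∂P/∂y = x
  integrand = ∂Q/∂x - ∂P/∂y = -x.
Integrating over R: integral_0^1 integral_0^1 (-x) dx dy = -1/2.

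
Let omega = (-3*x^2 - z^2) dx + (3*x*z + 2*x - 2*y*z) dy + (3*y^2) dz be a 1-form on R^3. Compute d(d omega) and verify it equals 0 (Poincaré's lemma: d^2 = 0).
d(d omega) = 0

Step 1: d omega = sum_{i<j} (∂f_j/∂x_i - ∂f_i/∂x_j) dx_i ∧ dx_j:
  coeff of dx ∧ dy: 3*z + 2
  coeff of dx ∧ dz: 2*z
  coeff of dy ∧ dz: -3*x + 8*y
Step 2: Apply d again to each 2-form coefficient. The only possible 3-form in R^3 is dx ∧ dy ∧ dz, with coefficient
  ∂(coeff of dy∧dz)/∂x - ∂(coeff of dx∧dz)/∂y + ∂(coeff of dx∧dy)/∂z
  = ∂/∂x (-3*x + 8*y) - ∂/∂y (2*z) + ∂/∂z (3*z + 2).
Each of these terms simplifies to sums of mixed partials that cancel in pairs. The result is 0 (by equality of mixed partials for smooth functions — Schwarz / Clairaut).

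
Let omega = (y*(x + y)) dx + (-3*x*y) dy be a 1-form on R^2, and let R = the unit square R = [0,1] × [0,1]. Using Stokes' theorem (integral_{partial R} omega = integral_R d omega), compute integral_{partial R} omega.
integral_(partial R) omega = -3

Stokes: integral_partial_R omega = integral_R d omega with d omega = (∂Q/∂x - ∂P/∂y) dx ∧ dy.
  ∂Q/∂x = -3*y
  ∂P/∂y = x + 2*y
  integrand = ∂Q/∂x - ∂P/∂y = -x - 5*y.
Integrating over R: integral_0^1 integral_0^1 (-x - 5*y) dx dy = -3.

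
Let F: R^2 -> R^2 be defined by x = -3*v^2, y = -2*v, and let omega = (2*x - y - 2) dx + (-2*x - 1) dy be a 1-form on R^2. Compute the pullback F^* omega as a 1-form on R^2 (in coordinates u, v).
F^* omega = (36*v^3 - 24*v^2 + 12*v + 2) dv

Using F^*(f dg) = (f ∘ F) d(g ∘ F), substitute each coordinate x_i by F_i(u, v) in f_i, and replace dx_i by d F_i = (∂F_i/∂u) du + (∂F_i/∂v) dv.
  For the x component: f_1(F) = -6*v^2 + 2*v - 2; d F_1 = (0) du + (-6*v) dv
  For the y component: f_2(F) = 6*v^2 - 1; d F_2 = (0) du + (-2) dv
Combining and collecting du, dv coefficients:
  coeff of du: 0
  coeff of dv: 36*v^3 - 24*v^2 + 12*v + 2
F^* omega = (36*v^3 - 24*v^2 + 12*v + 2) dv.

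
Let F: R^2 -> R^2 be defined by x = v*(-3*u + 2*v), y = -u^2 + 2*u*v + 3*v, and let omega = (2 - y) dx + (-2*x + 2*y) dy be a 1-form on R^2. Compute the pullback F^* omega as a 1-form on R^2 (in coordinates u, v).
F^* omega = (4*u^3 - 27*u^2*v + 34*u*v^2 - 12*u*v - 8*v^3 + 21*v^2 - 6*v) du + (-7*u^3 + 30*u^2*v - 6*u^2 - 16*u*v^2 + 51*u*v - 6*u - 24*v^2 + 26*v) dv

Using F^*(f dg) = (f ∘ F) d(g ∘ F), substitute each coordinate x_i by F_i(u, v) in f_i, and replace dx_i by d F_i = (∂F_i/∂u) du + (∂F_i/∂v) dv.
  For the x component: f_1(F) = u^2 - 2*u*v - 3*v + 2; d F_1 = (-3*v) du + (-3*u + 4*v) dv
  For the y component: f_2(F) = -2*u^2 + 10*u*v - 4*v^2 + 6*v; d F_2 = (-2*u + 2*v) du + (2*u + 3) dv
Combining and collecting du, dv coefficients:
  coeff of du: 4*u^3 - 27*u^2*v + 34*u*v^2 - 12*u*v - 8*v^3 + 21*v^2 - 6*v
  coeff of dv: -7*u^3 + 30*u^2*v - 6*u^2 - 16*u*v^2 + 51*u*v - 6*u - 24*v^2 + 26*v
F^* omega = (4*u^3 - 27*u^2*v + 34*u*v^2 - 12*u*v - 8*v^3 + 21*v^2 - 6*v) du + (-7*u^3 + 30*u^2*v - 6*u^2 - 16*u*v^2 + 51*u*v - 6*u - 24*v^2 + 26*v) dv.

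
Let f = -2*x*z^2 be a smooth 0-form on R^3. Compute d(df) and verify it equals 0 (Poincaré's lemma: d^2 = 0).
d(df) = 0

Step 1: df = sum_i (∂f/∂x_i) dx_i = (-2*z^2) dx + (0) dy + (-4*x*z) dz.
Step 2: Apply d again. Using the 1-form formula, the coefficient of dx ∧ dy in d(df) is ∂^2 f/∂x ∂y - ∂^2 f/∂y ∂x = (0) - (0) = 0 (equality of mixed partials for smooth f).
Similarly for dx ∧ dz and dy ∧ dz — all coefficients vanish. So d(df) = 0.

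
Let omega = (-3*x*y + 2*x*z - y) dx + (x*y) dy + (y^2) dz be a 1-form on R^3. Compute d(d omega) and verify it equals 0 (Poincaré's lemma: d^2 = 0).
d(d omega) = 0

Step 1: d omega = sum_{i<j} (∂f_j/∂x_i - ∂f_i/∂x_j) dx_i ∧ dx_j:
  coeff of dx ∧ dy: 3*x + y + 1
  coeff of dx ∧ dz: -2*x
  coeff of dy ∧ dz: 2*y
Step 2: Apply d again to each 2-form coefficient. The only possible 3-form in R^3 is dx ∧ dy ∧ dz, with coefficient
  ∂(coeff of dy∧dz)/∂x - ∂(coeff of dx∧dz)/∂y + ∂(coeff of dx∧dy)/∂z
  = ∂/∂x (2*y) - ∂/∂y (-2*x) + ∂/∂z (3*x + y + 1).
Each of these terms simplifies to sums of mixed partials that cancel in pairs. The result is 0 (by equality of mixed partials for smooth functions — Schwarz / Clairaut).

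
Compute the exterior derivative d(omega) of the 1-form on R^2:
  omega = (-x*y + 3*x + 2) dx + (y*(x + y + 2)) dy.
d(omega) = (x + y) dx ∧ dy

For a 1-form omega = sum_i f_i dx_i, the exterior derivative is
  d(omega) = sum_{i < j} (∂f_j/∂x_i - ∂f_i/∂x_j) dx_i ∧ dx_j.
  coefficient of dx ∧ dy: ∂f_2/∂x - ∂f_1/∂y = ∂(y*(x + y + 2))/∂x - ∂(-x*y + 3*x + 2)/∂y = x + y
Assembling: d(omega) = (x + y) dx ∧ dy.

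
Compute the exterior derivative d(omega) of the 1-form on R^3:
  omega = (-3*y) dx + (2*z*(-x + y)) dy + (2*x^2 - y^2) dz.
d(omega) = (3 - 2*z) dx ∧ dy + (4*x) dx ∧ dz + (2*x - 4*y) dy ∧ dz

For a 1-form omega = sum_i f_i dx_i, the exterior derivative is
  d(omega) = sum_{i < j} (∂f_j/∂x_i - ∂f_i/∂x_j) dx_i ∧ dx_j.
  coefficient of dx ∧ dy: ∂f_2/∂x - ∂f_1/∂y = ∂(2*z*(-x + y))/∂x - ∂(-3*y)/∂y = 3 - 2*z
  coefficient of dx ∧ dz: ∂f_3/∂x - ∂f_1/∂z = ∂(2*x^2 - y^2)/∂x - ∂(-3*y)/∂z = 4*x
  coefficient of dy ∧ dz: ∂f_3/∂y - ∂f_2/∂z = ∂(2*x^2 - y^2)/∂y - ∂(2*z*(-x + y))/∂z = 2*x - 4*y
Assembling: d(omega) = (3 - 2*z) dx ∧ dy + (4*x) dx ∧ dz + (2*x - 4*y) dy ∧ dz.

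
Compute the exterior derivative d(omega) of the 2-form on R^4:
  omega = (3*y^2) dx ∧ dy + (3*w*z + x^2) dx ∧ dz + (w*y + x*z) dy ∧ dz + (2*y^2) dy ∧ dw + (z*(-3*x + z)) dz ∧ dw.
d(omega) = (z) dx ∧ dy ∧ dz + (y) dy ∧ dz ∧ dw

For a 2-form omega = sum_{i<j} g_{ij} dx_i ∧ dx_j, the exterior derivative is
  d(omega) = sum_{i<j} d(g_{ij}) ∧ dx_i ∧ dx_j = sum_{i<j, k} (∂g_{ij}/∂x_k) dx_k ∧ dx_i ∧ dx_j.
Expand each term, using dx_k ∧ dx_i ∧ dx_j = sgn(permutation) dx_{(a)} ∧ dx_{(b)} ∧ dx_{(c)} with (a < b < c) sorted:
  d(3*w*z + x^2) includes (∂/∂w)(3*w*z + x^2) dw = (3*z) dw, which multiplied by dx ∧ dz gives (3*z) dx ∧ dz ∧ dw
  d(w*y + x*z) includes (∂/∂x)(w*y + x*z) dx = (z) dx, which multiplied by dy ∧ dz gives (z) dx ∧ dy ∧ dz
  d(w*y + x*z) includes (∂/∂w)(w*y + x*z) dw = (y) dw, which multiplied by dy ∧ dz gives (y) dy ∧ dz ∧ dw
  d(z*(-3*x + z)) includes (∂/∂x)(z*(-3*x + z)) dx = (-3*z) dx, which multiplied by dz ∧ dw gives (-3*z) dx ∧ dz ∧ dw
Collecting like 3-forms: d(omega) = (z) dx ∧ dy ∧ dz + (y) dy ∧ dz ∧ dw.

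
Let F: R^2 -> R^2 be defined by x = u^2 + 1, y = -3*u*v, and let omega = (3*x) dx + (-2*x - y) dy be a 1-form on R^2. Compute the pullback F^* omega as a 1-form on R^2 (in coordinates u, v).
F^* omega = (6*u^3 + 6*u^2*v - 9*u*v^2 + 6*u + 6*v) du + (3*u*(2*u^2 - 3*u*v + 2)) dv

Using F^*(f dg) = (f ∘ F) d(g ∘ F), substitute each coordinate x_i by F_i(u, v) in f_i, and replace dx_i by d F_i = (∂F_i/∂u) du + (∂F_i/∂v) dv.
  For the x component: f_1(F) = 3*u^2 + 3; d F_1 = (2*u) du + (0) dv
  For the y component: f_2(F) = -2*u^2 + 3*u*v - 2; d F_2 = (-3*v) du + (-3*u) dv
Combining and collecting du, dv coefficients:
  coeff of du: 6*u^3 + 6*u^2*v - 9*u*v^2 + 6*u + 6*v
  coeff of dv: 3*u*(2*u^2 - 3*u*v + 2)
F^* omega = (6*u^3 + 6*u^2*v - 9*u*v^2 + 6*u + 6*v) du + (3*u*(2*u^2 - 3*u*v + 2)) dv.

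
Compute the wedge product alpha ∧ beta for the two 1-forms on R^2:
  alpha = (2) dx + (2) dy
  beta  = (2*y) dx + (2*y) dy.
alpha ∧ beta = 0

Distribute the wedge, using dx_i ∧ dx_j = -dx_j ∧ dx_i and dx_i ∧ dx_i = 0. For each pair (i, j) with i < j, the coefficient of dx_i ∧ dx_j in alpha ∧ beta is (alpha_i * beta_j - alpha_j * beta_i). Collecting: alpha ∧ beta = 0.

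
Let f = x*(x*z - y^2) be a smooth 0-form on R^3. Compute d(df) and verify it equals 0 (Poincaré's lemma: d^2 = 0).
d(df) = 0

Step 1: df = sum_i (∂f/∂x_i) dx_i = (2*x*z - y^2) dx + (-2*x*y) dy + (x^2) dz.
Step 2: Apply d again. Using the 1-form formula, the coefficient of dx ∧ dy in d(df) is ∂^2 f/∂x ∂y - ∂^2 f/∂y ∂x = (-2*y) - (-2*y) = 0 (equality of mixed partials for smooth f).
Similarly for dx ∧ dz and dy ∧ dz — all coefficients vanish. So d(df) = 0.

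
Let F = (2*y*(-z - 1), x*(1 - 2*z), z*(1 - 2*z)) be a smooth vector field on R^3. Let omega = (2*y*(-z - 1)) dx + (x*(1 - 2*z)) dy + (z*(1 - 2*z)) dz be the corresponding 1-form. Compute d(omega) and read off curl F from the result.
d(omega) = (2*x) dy ∧ dz + (-2*y) dz ∧ dx + (3) dx ∧ dy; curl F = (2*x, -2*y, 3)

d omega = sum_{i<j} (∂f_j/∂x_i - ∂f_i/∂x_j) dx_i ∧ dx_j. Under the identification (dy ∧ dz, dz ∧ dx, dx ∧ dy) ↔ (e_x, e_y, e_z), the coefficients are exactly the components of curl F. Compute:
  ∂R/∂y - ∂Q/∂z = (0) - (-2*x) = 2*x
  ∂P/∂z - ∂R/∂x = (-2*y) - (0) = -2*y
  ∂Q/∂x - ∂P/∂y = (1 - 2*z) - (-2*z - 2) = 3.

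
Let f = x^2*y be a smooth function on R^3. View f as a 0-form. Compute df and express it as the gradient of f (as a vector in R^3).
df = (2*x*y) dx + (x^2) dy + (0) dz; grad f = (2*x*y, x^2, 0)

For a 0-form f, d f = (∂f/∂x) dx + (∂f/∂y) dy + (∂f/∂z) dz. The components of the vector representation are exactly the entries of grad f in Cartesian coordinates:
  ∂f/∂x = 2*x*y
  ∂f/∂y = x^2
  ∂f/∂z = 0.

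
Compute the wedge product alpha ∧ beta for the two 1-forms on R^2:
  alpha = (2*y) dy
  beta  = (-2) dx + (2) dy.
alpha ∧ beta = (4*y) dx ∧ dy

Distribute the wedge, using dx_i ∧ dx_j = -dx_j ∧ dx_i and dx_i ∧ dx_i = 0. For each pair (i, j) with i < j, the coefficient of dx_i ∧ dx_j in alpha ∧ beta is (alpha_i * beta_j - alpha_j * beta_i). Collecting: alpha ∧ beta = (4*y) dx ∧ dy.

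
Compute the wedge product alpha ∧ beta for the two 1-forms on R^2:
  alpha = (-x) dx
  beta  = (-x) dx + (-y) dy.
alpha ∧ beta = (x*y) dx ∧ dy

Distribute the wedge, using dx_i ∧ dx_j = -dx_j ∧ dx_i and dx_i ∧ dx_i = 0. For each pair (i, j) with i < j, the coefficient of dx_i ∧ dx_j in alpha ∧ beta is (alpha_i * beta_j - alpha_j * beta_i). Collecting: alpha ∧ beta = (x*y) dx ∧ dy.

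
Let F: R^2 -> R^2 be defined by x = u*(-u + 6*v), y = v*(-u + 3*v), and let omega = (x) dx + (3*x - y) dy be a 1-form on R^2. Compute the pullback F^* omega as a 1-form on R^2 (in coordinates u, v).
F^* omega = (2*u^3 - 15*u^2*v + 17*u*v^2 + 3*v^3) du + (-3*u^3 - u^2*v + 117*u*v^2 - 18*v^3) dv

Using F^*(f dg) = (f ∘ F) d(g ∘ F), substitute each coordinate x_i by F_i(u, v) in f_i, and replace dx_i by d F_i = (∂F_i/∂u) du + (∂F_i/∂v) dv.
  For the x component: f_1(F) = u*(-u + 6*v); d F_1 = (-2*u + 6*v) du + (6*u) dv
  For the y component: f_2(F) = -3*u^2 + 19*u*v - 3*v^2; d F_2 = (-v) du + (-u + 6*v) dv
Combining and collecting du, dv coefficients:
  coeff of du: 2*u^3 - 15*u^2*v + 17*u*v^2 + 3*v^3
  coeff of dv: -3*u^3 - u^2*v + 117*u*v^2 - 18*v^3
F^* omega = (2*u^3 - 15*u^2*v + 17*u*v^2 + 3*v^3) du + (-3*u^3 - u^2*v + 117*u*v^2 - 18*v^3) dv.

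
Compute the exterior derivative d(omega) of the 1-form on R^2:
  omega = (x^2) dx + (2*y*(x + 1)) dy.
d(omega) = (2*y) dx ∧ dy

For a 1-form omega = sum_i f_i dx_i, the exterior derivative is
  d(omega) = sum_{i < j} (∂f_j/∂x_i - ∂f_i/∂x_j) dx_i ∧ dx_j.
  coefficient of dx ∧ dy: ∂f_2/∂x - ∂f_1/∂y = ∂(2*y*(x + 1))/∂x - ∂(x^2)/∂y = 2*y
Assembling: d(omega) = (2*y) dx ∧ dy.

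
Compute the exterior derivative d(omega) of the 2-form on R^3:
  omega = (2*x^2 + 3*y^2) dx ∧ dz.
d(omega) = (-6*y) dx ∧ dy ∧ dz

For a 2-form omega = sum_{i<j} g_{ij} dx_i ∧ dx_j, the exterior derivative is
  d(omega) = sum_{i<j} d(g_{ij}) ∧ dx_i ∧ dx_j = sum_{i<j, k} (∂g_{ij}/∂x_k) dx_k ∧ dx_i ∧ dx_j.
Expand each term, using dx_k ∧ dx_i ∧ dx_j = sgn(permutation) dx_{(a)} ∧ dx_{(b)} ∧ dx_{(c)} with (a < b < c) sorted:
  d(2*x^2 + 3*y^2) includes (∂/∂y)(2*x^2 + 3*y^2) dy = (6*y) dy, which multiplied by dx ∧ dz gives (-6*y) dx ∧ dy ∧ dz
Collecting like 3-forms: d(omega) = (-6*y) dx ∧ dy ∧ dz.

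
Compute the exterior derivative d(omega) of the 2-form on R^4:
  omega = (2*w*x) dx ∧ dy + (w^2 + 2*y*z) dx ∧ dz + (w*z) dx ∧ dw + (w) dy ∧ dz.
d(omega) = (2*x) dx ∧ dy ∧ dw + (-2*z) dx ∧ dy ∧ dz + (w) dx ∧ dz ∧ dw + (1) dy ∧ dz ∧ dw

For a 2-form omega = sum_{i<j} g_{ij} dx_i ∧ dx_j, the exterior derivative is
  d(omega) = sum_{i<j} d(g_{ij}) ∧ dx_i ∧ dx_j = sum_{i<j, k} (∂g_{ij}/∂x_k) dx_k ∧ dx_i ∧ dx_j.
Expand each term, using dx_k ∧ dx_i ∧ dx_j = sgn(permutation) dx_{(a)} ∧ dx_{(b)} ∧ dx_{(c)} with (a < b < c) sorted:
  d(2*w*x) includes (∂/∂w)(2*w*x) dw = (2*x) dw, which multiplied by dx ∧ dy gives (2*x) dx ∧ dy ∧ dw
  d(w^2 + 2*y*z) includes (∂/∂y)(w^2 + 2*y*z) dy = (2*z) dy, which multiplied by dx ∧ dz gives (-2*z) dx ∧ dy ∧ dz
  d(w^2 + 2*y*z) includes (∂/∂w)(w^2 + 2*y*z) dw = (2*w) dw, which multiplied by dx ∧ dz gives (2*w) dx ∧ dz ∧ dw
  d(w*z) includes (∂/∂z)(w*z) dz = (w) dz, which multiplied by dx ∧ dw gives (-w) dx ∧ dz ∧ dw
  d(w) includes (∂/∂w)(w) dw = (1) dw, which multiplied by dy ∧ dz gives (1) dy ∧ dz ∧ dw
Collecting like 3-forms: d(omega) = (2*x) dx ∧ dy ∧ dw + (-2*z) dx ∧ dy ∧ dz + (w) dx ∧ dz ∧ dw + (1) dy ∧ dz ∧ dw.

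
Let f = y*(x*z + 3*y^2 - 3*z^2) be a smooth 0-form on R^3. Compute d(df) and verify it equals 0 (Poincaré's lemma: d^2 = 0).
d(df) = 0

Step 1: df = sum_i (∂f/∂x_i) dx_i = (y*z) dx + (x*z + 9*y^2 - 3*z^2) dy + (y*(x - 6*z)) dz.
Step 2: Apply d again. Using the 1-form formula, the coefficient of dx ∧ dy in d(df) is ∂^2 f/∂x ∂y - ∂^2 f/∂y ∂x = (z) - (z) = 0 (equality of mixed partials for smooth f).
Similarly for dx ∧ dz and dy ∧ dz — all coefficients vanish. So d(df) = 0.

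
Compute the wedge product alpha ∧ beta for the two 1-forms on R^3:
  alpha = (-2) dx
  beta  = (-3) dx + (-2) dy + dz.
alpha ∧ beta = (4) dx ∧ dy + (-2) dx ∧ dz

Distribute the wedge, using dx_i ∧ dx_j = -dx_j ∧ dx_i and dx_i ∧ dx_i = 0. For each pair (i, j) with i < j, the coefficient of dx_i ∧ dx_j in alpha ∧ beta is (alpha_i * beta_j - alpha_j * beta_i). Collecting: alpha ∧ beta = (4) dx ∧ dy + (-2) dx ∧ dz.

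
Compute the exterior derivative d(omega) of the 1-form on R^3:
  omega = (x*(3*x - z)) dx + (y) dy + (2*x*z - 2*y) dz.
d(omega) = (x + 2*z) dx ∧ dz + (-2) dy ∧ dz

For a 1-form omega = sum_i f_i dx_i, the exterior derivative is
  d(omega) = sum_{i < j} (∂f_j/∂x_i - ∂f_i/∂x_j) dx_i ∧ dx_j.
  coefficient of dx ∧ dz: ∂f_3/∂x - ∂f_1/∂z = ∂(2*x*z - 2*y)/∂x - ∂(x*(3*x - z))/∂z = x + 2*z
  coefficient of dy ∧ dz: ∂f_3/∂y - ∂f_2/∂z = ∂(2*x*z - 2*y)/∂y - ∂(y)/∂z = -2
Assembling: d(omega) = (x + 2*z) dx ∧ dz + (-2) dy ∧ dz.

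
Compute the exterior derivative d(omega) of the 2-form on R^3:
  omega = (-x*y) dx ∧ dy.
d(omega) = 0

For a 2-form omega = sum_{i<j} g_{ij} dx_i ∧ dx_j, the exterior derivative is
  d(omega) = sum_{i<j} d(g_{ij}) ∧ dx_i ∧ dx_j = sum_{i<j, k} (∂g_{ij}/∂x_k) dx_k ∧ dx_i ∧ dx_j.
Expand each term, using dx_k ∧ dx_i ∧ dx_j = sgn(permutation) dx_{(a)} ∧ dx_{(b)} ∧ dx_{(c)} with (a < b < c) sorted:

Collecting like 3-forms: d(omega) = 0.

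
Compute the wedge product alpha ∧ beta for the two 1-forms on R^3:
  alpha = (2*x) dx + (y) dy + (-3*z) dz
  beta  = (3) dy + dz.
alpha ∧ beta = (6*x) dx ∧ dy + (2*x) dx ∧ dz + (y + 9*z) dy ∧ dz

Distribute the wedge, using dx_i ∧ dx_j = -dx_j ∧ dx_i and dx_i ∧ dx_i = 0. For each pair (i, j) with i < j, the coefficient of dx_i ∧ dx_j in alpha ∧ beta is (alpha_i * beta_j - alpha_j * beta_i). Collecting: alpha ∧ beta = (6*x) dx ∧ dy + (2*x) dx ∧ dz + (y + 9*z) dy ∧ dz.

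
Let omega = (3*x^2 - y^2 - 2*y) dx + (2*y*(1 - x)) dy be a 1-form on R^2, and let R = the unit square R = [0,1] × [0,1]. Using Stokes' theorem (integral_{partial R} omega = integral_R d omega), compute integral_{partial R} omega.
integral_(partial R) omega = 2

Stokes: integral_partial_R omega = integral_R d omega with d omega = (∂Q/∂x - ∂P/∂y) dx ∧ dy.
  ∂Q/∂x = -2*y
  ∂P/∂y = -2*y - 2
  integrand = ∂Q/∂x - ∂P/∂y = 2.
Integrating over R: integral_0^1 integral_0^1 (2) dx dy = 2.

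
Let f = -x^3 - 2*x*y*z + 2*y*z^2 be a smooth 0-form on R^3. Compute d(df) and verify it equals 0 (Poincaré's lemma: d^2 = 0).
d(df) = 0

Step 1: df = sum_i (∂f/∂x_i) dx_i = (-3*x^2 - 2*y*z) dx + (2*z*(-x + z)) dy + (2*y*(-x + 2*z)) dz.
Step 2: Apply d again. Using the 1-form formula, the coefficient of dx ∧ dy in d(df) is ∂^2 f/∂x ∂y - ∂^2 f/∂y ∂x = (-2*z) - (-2*z) = 0 (equality of mixed partials for smooth f).
Similarly for dx ∧ dz and dy ∧ dz — all coefficients vanish. So d(df) = 0.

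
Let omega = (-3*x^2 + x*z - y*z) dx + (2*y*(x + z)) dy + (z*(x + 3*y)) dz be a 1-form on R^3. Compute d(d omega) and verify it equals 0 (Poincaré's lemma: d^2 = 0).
d(d omega) = 0

Step 1: d omega = sum_{i<j} (∂f_j/∂x_i - ∂f_i/∂x_j) dx_i ∧ dx_j:
  coeff of dx ∧ dy: 2*y + z
  coeff of dx ∧ dz: -x + y + z
  coeff of dy ∧ dz: -2*y + 3*z
Step 2: Apply d again to each 2-form coefficient. The only possible 3-form in R^3 is dx ∧ dy ∧ dz, with coefficient
  ∂(coeff of dy∧dz)/∂x - ∂(coeff of dx∧dz)/∂y + ∂(coeff of dx∧dy)/∂z
  = ∂/∂x (-2*y + 3*z) - ∂/∂y (-x + y + z) + ∂/∂z (2*y + z).
Each of these terms simplifies to sums of mixed partials that cancel in pairs. The result is 0 (by equality of mixed partials for smooth functions — Schwarz / Clairaut).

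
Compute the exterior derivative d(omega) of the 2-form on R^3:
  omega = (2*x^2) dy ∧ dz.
d(omega) = (4*x) dx ∧ dy ∧ dz

For a 2-form omega = sum_{i<j} g_{ij} dx_i ∧ dx_j, the exterior derivative is
  d(omega) = sum_{i<j} d(g_{ij}) ∧ dx_i ∧ dx_j = sum_{i<j, k} (∂g_{ij}/∂x_k) dx_k ∧ dx_i ∧ dx_j.
Expand each term, using dx_k ∧ dx_i ∧ dx_j = sgn(permutation) dx_{(a)} ∧ dx_{(b)} ∧ dx_{(c)} with (a < b < c) sorted:
  d(2*x^2) includes (∂/∂x)(2*x^2) dx = (4*x) dx, which multiplied by dy ∧ dz gives (4*x) dx ∧ dy ∧ dz
Collecting like 3-forms: d(omega) = (4*x) dx ∧ dy ∧ dz.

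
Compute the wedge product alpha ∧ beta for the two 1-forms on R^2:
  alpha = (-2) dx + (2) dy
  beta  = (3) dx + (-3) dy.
alpha ∧ beta = 0

Distribute the wedge, using dx_i ∧ dx_j = -dx_j ∧ dx_i and dx_i ∧ dx_i = 0. For each pair (i, j) with i < j, the coefficient of dx_i ∧ dx_j in alpha ∧ beta is (alpha_i * beta_j - alpha_j * beta_i). Collecting: alpha ∧ beta = 0.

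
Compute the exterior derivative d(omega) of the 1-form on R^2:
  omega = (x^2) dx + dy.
d(omega) = 0

For a 1-form omega = sum_i f_i dx_i, the exterior derivative is
  d(omega) = sum_{i < j} (∂f_j/∂x_i - ∂f_i/∂x_j) dx_i ∧ dx_j.

Assembling: d(omega) = 0.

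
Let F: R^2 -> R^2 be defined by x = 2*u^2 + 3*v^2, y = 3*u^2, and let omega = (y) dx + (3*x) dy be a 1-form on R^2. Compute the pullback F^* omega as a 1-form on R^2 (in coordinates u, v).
F^* omega = (48*u^3 + 54*u*v^2) du + (18*u^2*v) dv

Using F^*(f dg) = (f ∘ F) d(g ∘ F), substitute each coordinate x_i by F_i(u, v) in f_i, and replace dx_i by d F_i = (∂F_i/∂u) du + (∂F_i/∂v) dv.
  For the x component: f_1(F) = 3*u^2; d F_1 = (4*u) du + (6*v) dv
  For the y component: f_2(F) = 6*u^2 + 9*v^2; d F_2 = (6*u) du + (0) dv
Combining and collecting du, dv coefficients:
  coeff of du: 48*u^3 + 54*u*v^2
  coeff of dv: 18*u^2*v
F^* omega = (48*u^3 + 54*u*v^2) du + (18*u^2*v) dv.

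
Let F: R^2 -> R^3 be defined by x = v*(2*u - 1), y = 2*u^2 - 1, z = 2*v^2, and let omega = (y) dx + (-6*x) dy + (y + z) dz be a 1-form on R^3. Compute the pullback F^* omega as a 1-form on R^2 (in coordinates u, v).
F^* omega = (2*v*(-22*u^2 + 12*u - 1)) du + (4*u^3 + 8*u^2*v - 2*u^2 - 2*u + 8*v^3 - 4*v + 1) dv

Using F^*(f dg) = (f ∘ F) d(g ∘ F), substitute each coordinate x_i by F_i(u, v) in f_i, and replace dx_i by d F_i = (∂F_i/∂u) du + (∂F_i/∂v) dv.
  For the x component: f_1(F) = 2*u^2 - 1; d F_1 = (2*v) du + (2*u - 1) dv
  For the y component: f_2(F) = 6*v*(1 - 2*u); d F_2 = (4*u) du + (0) dv
  For the z component: f_3(F) = 2*u^2 + 2*v^2 - 1; d F_3 = (0) du + (4*v) dv
Combining and collecting du, dv coefficients:
  coeff of du: 2*v*(-22*u^2 + 12*u - 1)
  coeff of dv: 4*u^3 + 8*u^2*v - 2*u^2 - 2*u + 8*v^3 - 4*v + 1
F^* omega = (2*v*(-22*u^2 + 12*u - 1)) du + (4*u^3 + 8*u^2*v - 2*u^2 - 2*u + 8*v^3 - 4*v + 1) dv.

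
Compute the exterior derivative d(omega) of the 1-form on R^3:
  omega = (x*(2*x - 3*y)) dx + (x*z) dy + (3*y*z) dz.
d(omega) = (3*x + z) dx ∧ dy + (-x + 3*z) dy ∧ dz

For a 1-form omega = sum_i f_i dx_i, the exterior derivative is
  d(omega) = sum_{i < j} (∂f_j/∂x_i - ∂f_i/∂x_j) dx_i ∧ dx_j.
  coefficient of dx ∧ dy: ∂f_2/∂x - ∂f_1/∂y = ∂(x*z)/∂x - ∂(x*(2*x - 3*y))/∂y = 3*x + z
  coefficient of dy ∧ dz: ∂f_3/∂y - ∂f_2/∂z = ∂(3*y*z)/∂y - ∂(x*z)/∂z = -x + 3*z
Assembling: d(omega) = (3*x + z) dx ∧ dy + (-x + 3*z) dy ∧ dz.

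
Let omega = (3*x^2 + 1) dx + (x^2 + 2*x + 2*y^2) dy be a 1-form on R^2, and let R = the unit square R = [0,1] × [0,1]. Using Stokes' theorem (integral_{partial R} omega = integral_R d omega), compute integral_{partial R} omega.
integral_(partial R) omega = 3

Stokes: integral_partial_R omega = integral_R d omega with d omega = (∂Q/∂x - ∂P/∂y) dx ∧ dy.
  ∂Q/∂x = 2*x + 2
  ∂P/∂y = 0
  integrand = ∂Q/∂x - ∂P/∂y = 2*x + 2.
Integrating over R: integral_0^1 integral_0^1 (2*x + 2) dx dy = 3.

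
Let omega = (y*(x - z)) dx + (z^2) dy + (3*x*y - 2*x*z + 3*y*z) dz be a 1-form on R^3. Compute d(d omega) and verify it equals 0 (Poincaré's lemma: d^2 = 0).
d(d omega) = 0

Step 1: d omega = sum_{i<j} (∂f_j/∂x_i - ∂f_i/∂x_j) dx_i ∧ dx_j:
  coeff of dx ∧ dy: -x + z
  coeff of dx ∧ dz: 4*y - 2*z
  coeff of dy ∧ dz: 3*x + z
Step 2: Apply d again to each 2-form coefficient. The only possible 3-form in R^3 is dx ∧ dy ∧ dz, with coefficient
  ∂(coeff of dy∧dz)/∂x - ∂(coeff of dx∧dz)/∂y + ∂(coeff of dx∧dy)/∂z
  = ∂/∂x (3*x + z) - ∂/∂y (4*y - 2*z) + ∂/∂z (-x + z).
Each of these terms simplifies to sums of mixed partials that cancel in pairs. The result is 0 (by equality of mixed partials for smooth functions — Schwarz / Clairaut).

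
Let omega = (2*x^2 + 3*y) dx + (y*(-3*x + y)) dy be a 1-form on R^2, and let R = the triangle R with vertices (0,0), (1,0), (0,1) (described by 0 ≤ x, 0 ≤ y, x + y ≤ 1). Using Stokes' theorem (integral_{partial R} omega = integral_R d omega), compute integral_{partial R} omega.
integral_(partial R) omega = -2

Stokes: integral_partial_R omega = integral_R d omega with d omega = (∂Q/∂x - ∂P/∂y) dx ∧ dy.
  ∂Q/∂x = -3*y
  ∂P/∂y = 3
  integrand = ∂Q/∂x - ∂P/∂y = -3*y - 3.
Integrating over R: integral_0^1 integral_0^{1-x} (-3*y - 3) dy dx = -2.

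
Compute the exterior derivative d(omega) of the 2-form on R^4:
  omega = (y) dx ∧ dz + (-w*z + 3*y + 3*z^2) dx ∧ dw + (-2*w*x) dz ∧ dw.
d(omega) = (-1) dx ∧ dy ∧ dz + (-3) dx ∧ dy ∧ dw + (-w - 6*z) dx ∧ dz ∧ dw

For a 2-form omega = sum_{i<j} g_{ij} dx_i ∧ dx_j, the exterior derivative is
  d(omega) = sum_{i<j} d(g_{ij}) ∧ dx_i ∧ dx_j = sum_{i<j, k} (∂g_{ij}/∂x_k) dx_k ∧ dx_i ∧ dx_j.
Expand each term, using dx_k ∧ dx_i ∧ dx_j = sgn(permutation) dx_{(a)} ∧ dx_{(b)} ∧ dx_{(c)} with (a < b < c) sorted:
  d(y) includes (∂/∂y)(y) dy = (1) dy, which multiplied by dx ∧ dz gives (-1) dx ∧ dy ∧ dz
  d(-w*z + 3*y + 3*z^2) includes (∂/∂y)(-w*z + 3*y + 3*z^2) dy = (3) dy, which multiplied by dx ∧ dw gives (-3) dx ∧ dy ∧ dw
  d(-w*z + 3*y + 3*z^2) includes (∂/∂z)(-w*z + 3*y + 3*z^2) dz = (-w + 6*z) dz, which multiplied by dx ∧ dw gives (w - 6*z) dx ∧ dz ∧ dw
  d(-2*w*x) includes (∂/∂x)(-2*w*x) dx = (-2*w) dx, which multiplied by dz ∧ dw gives (-2*w) dx ∧ dz ∧ dw
Collecting like 3-forms: d(omega) = (-1) dx ∧ dy ∧ dz + (-3) dx ∧ dy ∧ dw + (-w - 6*z) dx ∧ dz ∧ dw.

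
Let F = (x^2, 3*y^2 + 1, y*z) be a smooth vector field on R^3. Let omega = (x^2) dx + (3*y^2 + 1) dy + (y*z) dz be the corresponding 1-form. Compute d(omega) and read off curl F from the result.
d(omega) = (z) dy ∧ dz + (0) dz ∧ dx + (0) dx ∧ dy; curl F = (z, 0, 0)

d omega = sum_{i<j} (∂f_j/∂x_i - ∂f_i/∂x_j) dx_i ∧ dx_j. Under the identification (dy ∧ dz, dz ∧ dx, dx ∧ dy) ↔ (e_x, e_y, e_z), the coefficients are exactly the components of curl F. Compute:
  ∂R/∂y - ∂Q/∂z = (z) - (0) = z
  ∂P/∂z - ∂R/∂x = (0) - (0) = 0
  ∂Q/∂x - ∂P/∂y = (0) - (0) = 0.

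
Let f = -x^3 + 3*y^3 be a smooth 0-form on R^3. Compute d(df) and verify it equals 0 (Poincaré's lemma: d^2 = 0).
d(df) = 0

Step 1: df = sum_i (∂f/∂x_i) dx_i = (-3*x^2) dx + (9*y^2) dy + (0) dz.
Step 2: Apply d again. Using the 1-form formula, the coefficient of dx ∧ dy in d(df) is ∂^2 f/∂x ∂y - ∂^2 f/∂y ∂x = (0) - (0) = 0 (equality of mixed partials for smooth f).
Similarly for dx ∧ dz and dy ∧ dz — all coefficients vanish. So d(df) = 0.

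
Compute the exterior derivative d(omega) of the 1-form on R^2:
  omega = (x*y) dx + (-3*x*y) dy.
d(omega) = (-x - 3*y) dx ∧ dy

For a 1-form omega = sum_i f_i dx_i, the exterior derivative is
  d(omega) = sum_{i < j} (∂f_j/∂x_i - ∂f_i/∂x_j) dx_i ∧ dx_j.
  coefficient of dx ∧ dy: ∂f_2/∂x - ∂f_1/∂y = ∂(-3*x*y)/∂x - ∂(x*y)/∂y = -x - 3*y
Assembling: d(omega) = (-x - 3*y) dx ∧ dy.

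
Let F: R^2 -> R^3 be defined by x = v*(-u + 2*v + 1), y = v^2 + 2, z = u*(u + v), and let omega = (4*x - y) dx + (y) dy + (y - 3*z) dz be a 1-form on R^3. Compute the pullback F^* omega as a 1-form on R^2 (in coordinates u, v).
F^* omega = (-6*u^3 - 9*u^2*v + 3*u*v^2 + 4*u - 6*v^3 - 4*v^2 + 4*v) du + (-3*u^3 + u^2*v - 22*u*v^2 - 8*u*v + 4*u + 30*v^3 + 23*v^2 - 2) dv

Using F^*(f dg) = (f ∘ F) d(g ∘ F), substitute each coordinate x_i by F_i(u, v) in f_i, and replace dx_i by d F_i = (∂F_i/∂u) du + (∂F_i/∂v) dv.
  For the x component: f_1(F) = -4*u*v + 7*v^2 + 4*v - 2; d F_1 = (-v) du + (-u + 4*v + 1) dv
  For the y component: f_2(F) = v^2 + 2; d F_2 = (0) du + (2*v) dv
  For the z component: f_3(F) = -3*u^2 - 3*u*v + v^2 + 2; d F_3 = (2*u + v) du + (u) dv
Combining and collecting du, dv coefficients:
  coeff of du: -6*u^3 - 9*u^2*v + 3*u*v^2 + 4*u - 6*v^3 - 4*v^2 + 4*v
  coeff of dv: -3*u^3 + u^2*v - 22*u*v^2 - 8*u*v + 4*u + 30*v^3 + 23*v^2 - 2
F^* omega = (-6*u^3 - 9*u^2*v + 3*u*v^2 + 4*u - 6*v^3 - 4*v^2 + 4*v) du + (-3*u^3 + u^2*v - 22*u*v^2 - 8*u*v + 4*u + 30*v^3 + 23*v^2 - 2) dv.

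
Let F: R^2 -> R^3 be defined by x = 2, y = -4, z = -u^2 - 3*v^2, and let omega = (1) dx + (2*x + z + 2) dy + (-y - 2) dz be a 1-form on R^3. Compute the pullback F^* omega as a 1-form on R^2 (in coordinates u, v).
F^* omega = (-4*u) du + (-12*v) dv

Using F^*(f dg) = (f ∘ F) d(g ∘ F), substitute each coordinate x_i by F_i(u, v) in f_i, and replace dx_i by d F_i = (∂F_i/∂u) du + (∂F_i/∂v) dv.
  For the x component: f_1(F) = 1; d F_1 = (0) du + (0) dv
  For the y component: f_2(F) = -u^2 - 3*v^2 + 6; d F_2 = (0) du + (0) dv
  For the z component: f_3(F) = 2; d F_3 = (-2*u) du + (-6*v) dv
Combining and collecting du, dv coefficients:
  coeff of du: -4*u
  coeff of dv: -12*v
F^* omega = (-4*u) du + (-12*v) dv.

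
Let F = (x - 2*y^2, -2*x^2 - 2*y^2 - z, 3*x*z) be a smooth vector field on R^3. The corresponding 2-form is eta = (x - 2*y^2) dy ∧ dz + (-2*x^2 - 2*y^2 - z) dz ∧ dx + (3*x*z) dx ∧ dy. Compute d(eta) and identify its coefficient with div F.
d(eta) = (3*x - 4*y + 1) dx ∧ dy ∧ dz; div F = 3*x - 4*y + 1

For a 2-form in R^3 of the form above, applying d gives a 3-form with coefficient ∂P/∂x + ∂Q/∂y + ∂R/∂z:
  ∂P/∂x = 1
  ∂Q/∂y = -4*y
  ∂R/∂z = 3*x
Sum = 3*x - 4*y + 1, which is exactly div F.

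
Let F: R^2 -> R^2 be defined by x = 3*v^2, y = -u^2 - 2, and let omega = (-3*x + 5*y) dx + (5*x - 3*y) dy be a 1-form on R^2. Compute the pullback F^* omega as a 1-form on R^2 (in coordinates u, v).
F^* omega = (6*u*(-u^2 - 5*v^2 - 2)) du + (6*v*(-5*u^2 - 9*v^2 - 10)) dv

Using F^*(f dg) = (f ∘ F) d(g ∘ F), substitute each coordinate x_i by F_i(u, v) in f_i, and replace dx_i by d F_i = (∂F_i/∂u) du + (∂F_i/∂v) dv.
  For the x component: f_1(F) = -5*u^2 - 9*v^2 - 10; d F_1 = (0) du + (6*v) dv
  For the y component: f_2(F) = 3*u^2 + 15*v^2 + 6; d F_2 = (-2*u) du + (0) dv
Combining and collecting du, dv coefficients:
  coeff of du: 6*u*(-u^2 - 5*v^2 - 2)
  coeff of dv: 6*v*(-5*u^2 - 9*v^2 - 10)
F^* omega = (6*u*(-u^2 - 5*v^2 - 2)) du + (6*v*(-5*u^2 - 9*v^2 - 10)) dv.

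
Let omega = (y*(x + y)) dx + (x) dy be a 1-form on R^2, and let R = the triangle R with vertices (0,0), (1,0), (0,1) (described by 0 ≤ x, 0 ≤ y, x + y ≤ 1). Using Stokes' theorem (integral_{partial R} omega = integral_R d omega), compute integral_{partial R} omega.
integral_(partial R) omega = 0

Stokes: integral_partial_R omega = integral_R d omega with d omega = (∂Q/∂x - ∂P/∂y) dx ∧ dy.
  ∂Q/∂x = 1
  ∂P/∂y = x + 2*y
  integrand = ∂Q/∂x - ∂P/∂y = -x - 2*y + 1.
Integrating over R: integral_0^1 integral_0^{1-x} (-x - 2*y + 1) dy dx = 0.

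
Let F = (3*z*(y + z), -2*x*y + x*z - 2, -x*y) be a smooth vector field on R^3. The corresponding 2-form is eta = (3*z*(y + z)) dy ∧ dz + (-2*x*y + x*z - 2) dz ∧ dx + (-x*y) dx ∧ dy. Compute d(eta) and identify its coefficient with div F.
d(eta) = (-2*x) dx ∧ dy ∧ dz; div F = -2*x

For a 2-form in R^3 of the form above, applying d gives a 3-form with coefficient ∂P/∂x + ∂Q/∂y + ∂R/∂z:
  ∂P/∂x = 0
  ∂Q/∂y = -2*x
  ∂R/∂z = 0
Sum = -2*x, which is exactly div F.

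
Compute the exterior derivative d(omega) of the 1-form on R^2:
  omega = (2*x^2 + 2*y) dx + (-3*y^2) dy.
d(omega) = (-2) dx ∧ dy

For a 1-form omega = sum_i f_i dx_i, the exterior derivative is
  d(omega) = sum_{i < j} (∂f_j/∂x_i - ∂f_i/∂x_j) dx_i ∧ dx_j.
  coefficient of dx ∧ dy: ∂f_2/∂x - ∂f_1/∂y = ∂(-3*y^2)/∂x - ∂(2*x^2 + 2*y)/∂y = -2
Assembling: d(omega) = (-2) dx ∧ dy.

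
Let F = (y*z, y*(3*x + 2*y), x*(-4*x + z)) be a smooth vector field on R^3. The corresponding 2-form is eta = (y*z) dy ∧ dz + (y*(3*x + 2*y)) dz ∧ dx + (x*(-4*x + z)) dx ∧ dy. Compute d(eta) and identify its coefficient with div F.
d(eta) = (4*x + 4*y) dx ∧ dy ∧ dz; div F = 4*x + 4*y

For a 2-form in R^3 of the form above, applying d gives a 3-form with coefficient ∂P/∂x + ∂Q/∂y + ∂R/∂z:
  ∂P/∂x = 0
  ∂Q/∂y = 3*x + 4*y
  ∂R/∂z = x
Sum = 4*x + 4*y, which is exactly div F.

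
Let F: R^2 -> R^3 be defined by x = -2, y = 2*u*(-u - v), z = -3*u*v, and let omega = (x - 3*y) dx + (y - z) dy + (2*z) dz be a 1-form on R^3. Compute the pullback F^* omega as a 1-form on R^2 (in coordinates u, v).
F^* omega = (8*u*(u^2 + 2*v^2)) du + (4*u^2*(u + 4*v)) dv

Using F^*(f dg) = (f ∘ F) d(g ∘ F), substitute each coordinate x_i by F_i(u, v) in f_i, and replace dx_i by d F_i = (∂F_i/∂u) du + (∂F_i/∂v) dv.
  For the x component: f_1(F) = 6*u^2 + 6*u*v - 2; d F_1 = (0) du + (0) dv
  For the y component: f_2(F) = u*(-2*u + v); d F_2 = (-4*u - 2*v) du + (-2*u) dv
  For the z component: f_3(F) = -6*u*v; d F_3 = (-3*v) du + (-3*u) dv
Combining and collecting du, dv coefficients:
  coeff of du: 8*u*(u^2 + 2*v^2)
  coeff of dv: 4*u^2*(u + 4*v)
F^* omega = (8*u*(u^2 + 2*v^2)) du + (4*u^2*(u + 4*v)) dv.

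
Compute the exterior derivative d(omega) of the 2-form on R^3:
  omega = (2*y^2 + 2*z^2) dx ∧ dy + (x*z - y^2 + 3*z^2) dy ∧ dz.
d(omega) = (5*z) dx ∧ dy ∧ dz

For a 2-form omega = sum_{i<j} g_{ij} dx_i ∧ dx_j, the exterior derivative is
  d(omega) = sum_{i<j} d(g_{ij}) ∧ dx_i ∧ dx_j = sum_{i<j, k} (∂g_{ij}/∂x_k) dx_k ∧ dx_i ∧ dx_j.
Expand each term, using dx_k ∧ dx_i ∧ dx_j = sgn(permutation) dx_{(a)} ∧ dx_{(b)} ∧ dx_{(c)} with (a < b < c) sorted:
  d(2*y^2 + 2*z^2) includes (∂/∂z)(2*y^2 + 2*z^2) dz = (4*z) dz, which multiplied by dx ∧ dy gives (4*z) dx ∧ dy ∧ dz
  d(x*z - y^2 + 3*z^2) includes (∂/∂x)(x*z - y^2 + 3*z^2) dx = (z) dx, which multiplied by dy ∧ dz gives (z) dx ∧ dy ∧ dz
Collecting like 3-forms: d(omega) = (5*z) dx ∧ dy ∧ dz.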